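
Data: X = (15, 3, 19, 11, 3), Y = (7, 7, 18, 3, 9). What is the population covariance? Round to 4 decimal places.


Cov = (1/n)*sum((xi-xbar)(yi-ybar))
n = 5, xbar = 51/5 = 10.2, ybar = 44/5 = 8.8
sum((xi-xbar)(yi-ybar)) = 79.2
Cov = 79.2 / 5 = 15.84

15.8400


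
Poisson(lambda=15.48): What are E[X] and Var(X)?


E[X] = Var(X) = lambda = 15.48

15.48, 15.48


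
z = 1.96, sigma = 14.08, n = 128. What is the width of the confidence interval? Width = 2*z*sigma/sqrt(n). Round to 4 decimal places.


width = 2*z*sigma/sqrt(n)
2*z*sigma = 2 * 1.96 * 14.08 = 55.1936
sqrt(128) ≈ 11.313708
width = 55.1936 / 11.313708 ≈ 4.878471

4.8785


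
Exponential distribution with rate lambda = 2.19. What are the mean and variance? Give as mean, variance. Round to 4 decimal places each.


mean = 1/lam, var = 1/lam^2
mean = 1 / 2.19 = 100/219 ≈ 0.456621
lam^2 = 2.19^2 = 4.7961
var = 1 / 4.7961 ≈ 0.208503

0.4566, 0.2085


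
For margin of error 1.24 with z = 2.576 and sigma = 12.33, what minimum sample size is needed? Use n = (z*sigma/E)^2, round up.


z*sigma/E = 2.576 * 12.33 / 1.24 = 198513/7750 ≈ 25.614581
(z*sigma/E)^2 ≈ 656.106742
round up: n = 657

657


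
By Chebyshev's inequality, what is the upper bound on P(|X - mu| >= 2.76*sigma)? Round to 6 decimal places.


P <= 1/k^2
k^2 = 2.76^2 = 7.6176
1/k^2 = 1 / 7.6176 = 625/4761 ≈ 0.13127494

0.131275


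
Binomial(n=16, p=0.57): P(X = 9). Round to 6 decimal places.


P = C(n,k) * p^k * (1-p)^(n-k)
C(16,9) = 11440
p^k = 0.57^9 ≈ 0.006351462
(1-p)^(n-k) = 0.43^7 ≈ 0.002718186
P = 11440 * 0.006351462 * 0.002718186 ≈ 0.197505

0.197505


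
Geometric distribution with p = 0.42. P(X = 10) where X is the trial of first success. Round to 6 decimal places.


P = (1-p)^(k-1) * p
(1-p)^(k-1) = 0.58^9 ≈ 0.007427659
P = 0.007427659 * 0.42 ≈ 0.003119617

0.003120


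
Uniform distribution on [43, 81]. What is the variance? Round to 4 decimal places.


Var = (b-a)^2 / 12
(b-a)^2 = (81 - 43)^2 = 1444
Var = 1444/12 ≈ 120.333333

120.3333


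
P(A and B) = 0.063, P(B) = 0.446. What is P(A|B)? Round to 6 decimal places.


P(A|B) = P(A and B) / P(B) = 0.063 / 0.446 = 63/446 ≈ 0.14125561

0.141256


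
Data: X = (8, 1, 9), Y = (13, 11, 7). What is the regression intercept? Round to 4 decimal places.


a = ybar - b*xbar, where b = sum((xi-xbar)(yi-ybar)) / sum((xi-xbar)^2)
n = 3, xbar = 18/3 = 6, ybar = 31/3 ≈ 10.333333
Sxy = sum((xi-xbar)(yi-ybar)) = -8
Sxx = sum((xi-xbar)^2) = 38
b = Sxy / Sxx = -4/19 ≈ -0.210526
a = 10.333333 - (-0.210526) * 6 = 661/57 ≈ 11.596491

11.5965


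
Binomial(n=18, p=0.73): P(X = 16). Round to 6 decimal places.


P = C(n,k) * p^k * (1-p)^(n-k)
C(18,16) = 153
p^k = 0.73^16 ≈ 0.006503779
(1-p)^(n-k) = 0.27^2 = 0.0729
P = 153 * 0.006503779 * 0.0729 ≈ 0.072541

0.072541


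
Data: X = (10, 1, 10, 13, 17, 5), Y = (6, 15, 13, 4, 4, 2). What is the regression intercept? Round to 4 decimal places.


a = ybar - b*xbar, where b = sum((xi-xbar)(yi-ybar)) / sum((xi-xbar)^2)
n = 6, xbar = 56/6 = 28/3 ≈ 9.333333, ybar = 44/6 = 22/3 ≈ 7.333333
Sxy = sum((xi-xbar)(yi-ybar)) = -227/3 ≈ -75.666667
Sxx = sum((xi-xbar)^2) = 484/3 ≈ 161.333333
b = Sxy / Sxx = -227/484 ≈ -0.469008
a = 7.333333 - (-0.469008) * 9.333333 = 1417/121 ≈ 11.710744

11.7107


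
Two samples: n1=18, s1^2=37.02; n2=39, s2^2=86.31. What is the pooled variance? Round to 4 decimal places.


sp^2 = ((n1-1)*s1^2 + (n2-1)*s2^2)/(n1+n2-2)
(n1-1)*s1^2 = 17 * 37.02 = 629.34
(n2-1)*s2^2 = 38 * 86.31 = 3279.78
numerator = 629.34 + 3279.78 = 3909.12
n1+n2-2 = 55
sp^2 = 3909.12 / 55 = 97728/1375 ≈ 71.074909

71.0749


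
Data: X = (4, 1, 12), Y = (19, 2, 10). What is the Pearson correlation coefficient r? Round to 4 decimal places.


r = sum((xi-xbar)(yi-ybar)) / sqrt(sum((xi-xbar)^2) * sum((yi-ybar)^2))
n = 3, xbar = 17/3 ≈ 5.666667, ybar = 31/3 ≈ 10.333333
Sxy = sum((xi-xbar)(yi-ybar)) = 67/3 ≈ 22.333333
Sxx = sum((xi-xbar)^2) = 194/3 ≈ 64.666667
Syy = sum((yi-ybar)^2) = 434/3 ≈ 144.666667
sqrt(Sxx*Syy) ≈ 96.721823
r = Sxy / sqrt(Sxx*Syy) = 22.333333 / 96.721823 ≈ 0.230903

0.2309


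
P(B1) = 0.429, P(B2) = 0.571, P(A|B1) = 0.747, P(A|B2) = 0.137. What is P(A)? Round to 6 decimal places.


P(A) = P(A|B1)*P(B1) + P(A|B2)*P(B2)
P(A|B1)*P(B1) = 0.747 * 0.429 = 0.320463
P(A|B2)*P(B2) = 0.137 * 0.571 = 0.078227
P(A) = 0.320463 + 0.078227 = 0.39869

0.398690


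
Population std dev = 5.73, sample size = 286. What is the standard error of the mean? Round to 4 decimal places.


SE = sigma / sqrt(n)
sqrt(286) ≈ 16.911535
SE = 5.73 / 16.911535 ≈ 0.338822

0.3388


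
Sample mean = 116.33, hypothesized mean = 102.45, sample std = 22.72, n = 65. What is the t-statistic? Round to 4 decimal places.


t = (xbar - mu0) / (s/sqrt(n))
xbar - mu0 = 116.33 - 102.45 = 13.88
sqrt(65) ≈ 8.06225775
s/sqrt(n) = 22.72 / 8.06225775 ≈ 2.81806917
t = 13.88 / 2.81806917 ≈ 4.925358

4.9254


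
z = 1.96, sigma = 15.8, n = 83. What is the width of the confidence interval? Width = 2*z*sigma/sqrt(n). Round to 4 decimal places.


width = 2*z*sigma/sqrt(n)
2*z*sigma = 2 * 1.96 * 15.8 = 61.936
sqrt(83) ≈ 9.110434
width = 61.936 / 9.110434 ≈ 6.798359

6.7984


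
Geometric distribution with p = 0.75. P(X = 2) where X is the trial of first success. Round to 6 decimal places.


P = (1-p)^(k-1) * p
(1-p)^(k-1) = 0.25^1 = 0.25
P = 0.25 * 0.75 = 0.1875

0.187500


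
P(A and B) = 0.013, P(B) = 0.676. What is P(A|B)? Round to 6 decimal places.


P(A|B) = P(A and B) / P(B) = 0.013 / 0.676 = 1/52 ≈ 0.01923077

0.019231


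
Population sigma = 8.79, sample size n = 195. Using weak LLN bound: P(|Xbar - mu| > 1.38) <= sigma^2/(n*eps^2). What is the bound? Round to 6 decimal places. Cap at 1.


bound = min(1, sigma^2/(n*eps^2))
sigma^2 = 8.79^2 = 77.2641
n*eps^2 = 195 * 1.38^2 = 195 * 1.9044 = 371.358
sigma^2/(n*eps^2) = 77.2641 / 371.358 ≈ 0.20805826

0.208058


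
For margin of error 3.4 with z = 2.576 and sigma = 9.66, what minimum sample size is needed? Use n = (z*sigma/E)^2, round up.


z*sigma/E = 2.576 * 9.66 / 3.4 ≈ 7.318871
(z*sigma/E)^2 ≈ 53.565867
round up: n = 54

54


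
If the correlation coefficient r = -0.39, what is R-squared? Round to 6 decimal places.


R^2 = r^2 = (-0.39)^2 = 0.1521

0.152100


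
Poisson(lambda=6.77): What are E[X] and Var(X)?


E[X] = Var(X) = lambda = 6.77

6.77, 6.77


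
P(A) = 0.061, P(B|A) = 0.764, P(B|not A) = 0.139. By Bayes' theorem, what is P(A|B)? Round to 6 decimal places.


P(A|B) = P(B|A)*P(A) / P(B), P(B) = P(B|A)*P(A) + P(B|not A)*P(not A)
P(B|A)*P(A) = 0.764 * 0.061 = 0.046604
P(B|not A)*P(not A) = 0.139 * 0.939 = 0.130521
P(B) = 0.046604 + 0.130521 = 0.177125
P(A|B) = 0.046604 / 0.177125 ≈ 0.26311362

0.263114


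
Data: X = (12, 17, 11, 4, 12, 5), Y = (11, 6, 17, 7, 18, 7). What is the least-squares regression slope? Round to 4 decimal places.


b = sum((xi-xbar)(yi-ybar)) / sum((xi-xbar)^2)
n = 6, xbar = 61/6 ≈ 10.166667, ybar = 66/6 = 11
Sxy = sum((xi-xbar)(yi-ybar)) = 29
Sxx = sum((xi-xbar)^2) = 713/6 ≈ 118.833333
b = Sxy / Sxx = 174/713 ≈ 0.244039

0.2440


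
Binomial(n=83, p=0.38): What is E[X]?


E[X] = n*p = 83 * 0.38 = 31.54

31.54


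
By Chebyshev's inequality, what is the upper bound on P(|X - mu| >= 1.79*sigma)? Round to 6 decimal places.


P <= 1/k^2
k^2 = 1.79^2 = 3.2041
1/k^2 = 1 / 3.2041 ≈ 0.31210012

0.312100


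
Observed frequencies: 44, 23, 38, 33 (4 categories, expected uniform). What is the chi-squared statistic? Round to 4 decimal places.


chi2 = sum((O-E)^2/E), E = total/4
total = 138, E = 138/4 = 34.5
(44 - 34.5)^2 / 34.5 = 90.25 / 34.5 = 361/138 ≈ 2.615942
(23 - 34.5)^2 / 34.5 = 132.25 / 34.5 = 23/6 ≈ 3.833333
(38 - 34.5)^2 / 34.5 = 12.25 / 34.5 = 49/138 ≈ 0.355072
(33 - 34.5)^2 / 34.5 = 2.25 / 34.5 = 3/46 ≈ 0.065217
chi2 = 158/23 ≈ 6.869565

6.8696


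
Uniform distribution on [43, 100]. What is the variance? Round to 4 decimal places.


Var = (b-a)^2 / 12
(b-a)^2 = (100 - 43)^2 = 3249
Var = 3249/12 = 270.75

270.7500


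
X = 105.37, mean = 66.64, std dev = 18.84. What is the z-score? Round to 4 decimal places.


z = (X - mu) / sigma
X - mu = 105.37 - 66.64 = 38.73
z = 38.73 / 18.84 = 1291/628 ≈ 2.055732

2.0557


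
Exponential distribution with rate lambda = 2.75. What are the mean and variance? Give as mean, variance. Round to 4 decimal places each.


mean = 1/lam, var = 1/lam^2
mean = 1 / 2.75 = 4/11 ≈ 0.363636
lam^2 = 2.75^2 = 7.5625
var = 1 / 7.5625 = 16/121 ≈ 0.132231

0.3636, 0.1322


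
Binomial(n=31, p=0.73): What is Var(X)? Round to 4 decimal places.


Var = n*p*(1-p) = 31 * 0.73 * 0.27 = 6.1101

6.1101


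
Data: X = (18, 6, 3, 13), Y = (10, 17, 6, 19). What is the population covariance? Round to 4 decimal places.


Cov = (1/n)*sum((xi-xbar)(yi-ybar))
n = 4, xbar = 40/4 = 10, ybar = 52/4 = 13
sum((xi-xbar)(yi-ybar)) = 27
Cov = 27 / 4 = 6.75

6.7500


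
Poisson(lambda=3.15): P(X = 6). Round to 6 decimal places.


P = e^(-lam) * lam^k / k!
e^(-3.15) ≈ 0.04285213
lam^k = 3.15^6 ≈ 976.929722
k! = 6! = 720
P = 0.04285213 * 976.929722 / 720 ≈ 0.058144

0.058144


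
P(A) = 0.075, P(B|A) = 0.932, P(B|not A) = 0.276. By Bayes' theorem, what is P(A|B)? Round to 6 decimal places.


P(A|B) = P(B|A)*P(A) / P(B), P(B) = P(B|A)*P(A) + P(B|not A)*P(not A)
P(B|A)*P(A) = 0.932 * 0.075 = 0.0699
P(B|not A)*P(not A) = 0.276 * 0.925 = 0.2553
P(B) = 0.0699 + 0.2553 = 0.3252
P(A|B) = 0.0699 / 0.3252 = 233/1084 ≈ 0.21494465

0.214945


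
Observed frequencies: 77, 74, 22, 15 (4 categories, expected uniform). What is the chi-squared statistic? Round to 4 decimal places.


chi2 = sum((O-E)^2/E), E = total/4
total = 188, E = 188/4 = 47
(77 - 47)^2 / 47 = 900 / 47 = 900/47 ≈ 19.148936
(74 - 47)^2 / 47 = 729 / 47 = 729/47 ≈ 15.510638
(22 - 47)^2 / 47 = 625 / 47 = 625/47 ≈ 13.297872
(15 - 47)^2 / 47 = 1024 / 47 = 1024/47 ≈ 21.787234
chi2 = 3278/47 ≈ 69.744681

69.7447


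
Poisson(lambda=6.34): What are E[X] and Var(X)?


E[X] = Var(X) = lambda = 6.34

6.34, 6.34


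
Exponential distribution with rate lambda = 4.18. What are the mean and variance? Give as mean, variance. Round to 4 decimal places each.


mean = 1/lam, var = 1/lam^2
mean = 1 / 4.18 = 50/209 ≈ 0.239234
lam^2 = 4.18^2 = 17.4724
var = 1 / 17.4724 ≈ 0.057233

0.2392, 0.0572


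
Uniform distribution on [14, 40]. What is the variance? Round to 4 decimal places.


Var = (b-a)^2 / 12
(b-a)^2 = (40 - 14)^2 = 676
Var = 676/12 ≈ 56.333333

56.3333


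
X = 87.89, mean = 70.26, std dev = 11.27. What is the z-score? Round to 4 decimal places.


z = (X - mu) / sigma
X - mu = 87.89 - 70.26 = 17.63
z = 17.63 / 11.27 = 1763/1127 ≈ 1.564330

1.5643


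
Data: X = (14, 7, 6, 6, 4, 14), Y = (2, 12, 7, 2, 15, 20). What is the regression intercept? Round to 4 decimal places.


a = ybar - b*xbar, where b = sum((xi-xbar)(yi-ybar)) / sum((xi-xbar)^2)
n = 6, xbar = 51/6 = 8.5, ybar = 58/6 = 29/3 ≈ 9.666667
Sxy = sum((xi-xbar)(yi-ybar)) = 13
Sxx = sum((xi-xbar)^2) = 95.5
b = Sxy / Sxx = 26/191 ≈ 0.136126
a = 9.666667 - 0.136126 * 8.5 = 4876/573 ≈ 8.509599

8.5096


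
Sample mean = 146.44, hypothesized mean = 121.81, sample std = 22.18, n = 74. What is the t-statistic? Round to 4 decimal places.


t = (xbar - mu0) / (s/sqrt(n))
xbar - mu0 = 146.44 - 121.81 = 24.63
sqrt(74) ≈ 8.60232527
s/sqrt(n) = 22.18 / 8.60232527 ≈ 2.57837263
t = 24.63 / 2.57837263 ≈ 9.552537

9.5525


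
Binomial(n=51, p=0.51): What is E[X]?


E[X] = n*p = 51 * 0.51 = 26.01

26.01


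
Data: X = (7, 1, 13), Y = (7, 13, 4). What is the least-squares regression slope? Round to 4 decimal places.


b = sum((xi-xbar)(yi-ybar)) / sum((xi-xbar)^2)
n = 3, xbar = 21/3 = 7, ybar = 24/3 = 8
Sxy = sum((xi-xbar)(yi-ybar)) = -54
Sxx = sum((xi-xbar)^2) = 72
b = Sxy / Sxx = -0.75

-0.7500


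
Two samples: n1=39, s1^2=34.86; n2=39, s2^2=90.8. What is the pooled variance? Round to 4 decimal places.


sp^2 = ((n1-1)*s1^2 + (n2-1)*s2^2)/(n1+n2-2)
(n1-1)*s1^2 = 38 * 34.86 = 1324.68
(n2-1)*s2^2 = 38 * 90.8 = 3450.4
numerator = 1324.68 + 3450.4 = 4775.08
n1+n2-2 = 76
sp^2 = 4775.08 / 76 = 62.83

62.8300


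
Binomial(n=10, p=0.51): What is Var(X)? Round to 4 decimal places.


Var = n*p*(1-p) = 10 * 0.51 * 0.49 = 2.499

2.4990


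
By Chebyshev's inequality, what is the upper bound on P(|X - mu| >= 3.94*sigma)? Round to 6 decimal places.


P <= 1/k^2
k^2 = 3.94^2 = 15.5236
1/k^2 = 1 / 15.5236 ≈ 0.06441805

0.064418


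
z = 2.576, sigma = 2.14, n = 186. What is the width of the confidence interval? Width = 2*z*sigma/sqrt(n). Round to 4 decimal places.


width = 2*z*sigma/sqrt(n)
2*z*sigma = 2 * 2.576 * 2.14 = 11.02528
sqrt(186) ≈ 13.638182
width = 11.02528 / 13.638182 ≈ 0.808413

0.8084


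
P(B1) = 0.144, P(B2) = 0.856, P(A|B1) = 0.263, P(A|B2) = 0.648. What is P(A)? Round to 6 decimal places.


P(A) = P(A|B1)*P(B1) + P(A|B2)*P(B2)
P(A|B1)*P(B1) = 0.263 * 0.144 = 0.037872
P(A|B2)*P(B2) = 0.648 * 0.856 = 0.554688
P(A) = 0.037872 + 0.554688 = 0.59256

0.592560


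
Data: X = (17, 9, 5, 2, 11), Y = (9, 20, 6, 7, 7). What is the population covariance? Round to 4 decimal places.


Cov = (1/n)*sum((xi-xbar)(yi-ybar))
n = 5, xbar = 44/5 = 8.8, ybar = 49/5 = 9.8
sum((xi-xbar)(yi-ybar)) = 22.8
Cov = 22.8 / 5 = 4.56

4.5600


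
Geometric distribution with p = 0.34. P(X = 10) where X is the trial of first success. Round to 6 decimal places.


P = (1-p)^(k-1) * p
(1-p)^(k-1) = 0.66^9 ≈ 0.02376268
P = 0.02376268 * 0.34 ≈ 0.008079311

0.008079


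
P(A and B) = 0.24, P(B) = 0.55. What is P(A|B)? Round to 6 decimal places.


P(A|B) = P(A and B) / P(B) = 0.24 / 0.55 = 24/55 ≈ 0.43636364

0.436364


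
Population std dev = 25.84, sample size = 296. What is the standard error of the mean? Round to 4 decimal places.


SE = sigma / sqrt(n)
sqrt(296) ≈ 17.204651
SE = 25.84 / 17.204651 ≈ 1.501919

1.5019


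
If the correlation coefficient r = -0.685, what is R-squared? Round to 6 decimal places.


R^2 = r^2 = (-0.685)^2 = 0.469225

0.469225


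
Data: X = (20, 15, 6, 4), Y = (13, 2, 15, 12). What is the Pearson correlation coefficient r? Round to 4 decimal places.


r = sum((xi-xbar)(yi-ybar)) / sqrt(sum((xi-xbar)^2) * sum((yi-ybar)^2))
n = 4, xbar = 45/4 = 11.25, ybar = 42/4 = 10.5
Sxy = sum((xi-xbar)(yi-ybar)) = -44.5
Sxx = sum((xi-xbar)^2) = 170.75
Syy = sum((yi-ybar)^2) = 101
sqrt(Sxx*Syy) ≈ 131.323075
r = Sxy / sqrt(Sxx*Syy) = -44.5 / 131.323075 ≈ -0.338859

-0.3389


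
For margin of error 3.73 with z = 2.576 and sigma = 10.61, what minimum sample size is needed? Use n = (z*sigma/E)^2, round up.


z*sigma/E = 2.576 * 10.61 / 3.73 ≈ 7.327442
(z*sigma/E)^2 ≈ 53.691412
round up: n = 54

54


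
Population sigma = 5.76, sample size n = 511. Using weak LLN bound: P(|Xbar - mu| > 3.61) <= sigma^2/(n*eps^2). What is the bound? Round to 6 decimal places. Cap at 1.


bound = min(1, sigma^2/(n*eps^2))
sigma^2 = 5.76^2 = 33.1776
n*eps^2 = 511 * 3.61^2 = 511 * 13.0321 = 6659.4031
sigma^2/(n*eps^2) = 33.1776 / 6659.4031 ≈ 0.00498207

0.004982


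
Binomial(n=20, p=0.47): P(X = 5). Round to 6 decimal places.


P = C(n,k) * p^k * (1-p)^(n-k)
C(20,5) = 15504
p^k = 0.47^5 ≈ 0.02293450
(1-p)^(n-k) = 0.53^15 ≈ 0.00007313715
P = 15504 * 0.02293450 * 0.00007313715 ≈ 0.026006

0.026006


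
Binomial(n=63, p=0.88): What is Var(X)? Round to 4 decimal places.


Var = n*p*(1-p) = 63 * 0.88 * 0.12 = 6.6528

6.6528


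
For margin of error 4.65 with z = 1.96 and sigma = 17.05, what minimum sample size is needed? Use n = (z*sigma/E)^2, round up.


z*sigma/E = 1.96 * 17.05 / 4.65 = 539/75 ≈ 7.186667
(z*sigma/E)^2 = 290521/5625 ≈ 51.648178
round up: n = 52

52


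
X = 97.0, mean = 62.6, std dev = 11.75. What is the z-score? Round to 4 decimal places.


z = (X - mu) / sigma
X - mu = 97.0 - 62.6 = 34.4
z = 34.4 / 11.75 = 688/235 ≈ 2.927660

2.9277


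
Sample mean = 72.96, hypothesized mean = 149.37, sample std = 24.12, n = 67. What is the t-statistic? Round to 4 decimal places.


t = (xbar - mu0) / (s/sqrt(n))
xbar - mu0 = 72.96 - 149.37 = -76.41
sqrt(67) ≈ 8.18535277
s/sqrt(n) = 24.12 / 8.18535277 ≈ 2.94672700
t = -76.41 / 2.94672700 ≈ -25.930465

-25.9305


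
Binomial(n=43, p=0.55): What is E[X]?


E[X] = n*p = 43 * 0.55 = 23.65

23.65


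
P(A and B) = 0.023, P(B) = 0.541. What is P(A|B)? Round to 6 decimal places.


P(A|B) = P(A and B) / P(B) = 0.023 / 0.541 = 23/541 ≈ 0.04251386

0.042514


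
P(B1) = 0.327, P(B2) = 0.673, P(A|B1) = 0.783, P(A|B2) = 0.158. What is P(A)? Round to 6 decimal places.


P(A) = P(A|B1)*P(B1) + P(A|B2)*P(B2)
P(A|B1)*P(B1) = 0.783 * 0.327 = 0.256041
P(A|B2)*P(B2) = 0.158 * 0.673 = 0.106334
P(A) = 0.256041 + 0.106334 = 0.362375

0.362375


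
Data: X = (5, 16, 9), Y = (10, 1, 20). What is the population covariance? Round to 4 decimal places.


Cov = (1/n)*sum((xi-xbar)(yi-ybar))
n = 3, xbar = 30/3 = 10, ybar = 31/3 ≈ 10.333333
sum((xi-xbar)(yi-ybar)) = -64
Cov = -64 / 3 = -64/3 ≈ -21.333333

-21.3333


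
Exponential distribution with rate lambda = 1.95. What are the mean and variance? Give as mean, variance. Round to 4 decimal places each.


mean = 1/lam, var = 1/lam^2
mean = 1 / 1.95 = 20/39 ≈ 0.512821
lam^2 = 1.95^2 = 3.8025
var = 1 / 3.8025 = 400/1521 ≈ 0.262985

0.5128, 0.2630


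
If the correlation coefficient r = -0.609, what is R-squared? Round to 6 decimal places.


R^2 = r^2 = (-0.609)^2 = 0.370881

0.370881


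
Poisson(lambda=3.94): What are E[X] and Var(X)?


E[X] = Var(X) = lambda = 3.94

3.94, 3.94


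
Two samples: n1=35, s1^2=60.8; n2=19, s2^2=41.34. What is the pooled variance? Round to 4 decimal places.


sp^2 = ((n1-1)*s1^2 + (n2-1)*s2^2)/(n1+n2-2)
(n1-1)*s1^2 = 34 * 60.8 = 2067.2
(n2-1)*s2^2 = 18 * 41.34 = 744.12
numerator = 2067.2 + 744.12 = 2811.32
n1+n2-2 = 52
sp^2 = 2811.32 / 52 = 70283/1300 ≈ 54.063846

54.0638


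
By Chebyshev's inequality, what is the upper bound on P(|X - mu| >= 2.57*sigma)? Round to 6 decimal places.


P <= 1/k^2
k^2 = 2.57^2 = 6.6049
1/k^2 = 1 / 6.6049 ≈ 0.15140275

0.151403


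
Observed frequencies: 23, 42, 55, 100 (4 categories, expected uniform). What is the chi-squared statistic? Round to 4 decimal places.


chi2 = sum((O-E)^2/E), E = total/4
total = 220, E = 220/4 = 55
(23 - 55)^2 / 55 = 1024 / 55 = 1024/55 ≈ 18.618182
(42 - 55)^2 / 55 = 169 / 55 = 169/55 ≈ 3.072727
(55 - 55)^2 / 55 = 0 / 55 = 0
(100 - 55)^2 / 55 = 2025 / 55 = 405/11 ≈ 36.818182
chi2 = 3218/55 ≈ 58.509091

58.5091


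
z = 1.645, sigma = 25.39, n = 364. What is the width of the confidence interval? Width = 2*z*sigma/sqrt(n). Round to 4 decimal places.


width = 2*z*sigma/sqrt(n)
2*z*sigma = 2 * 1.645 * 25.39 = 83.5331
sqrt(364) ≈ 19.078784
width = 83.5331 / 19.078784 ≈ 4.378324

4.3783


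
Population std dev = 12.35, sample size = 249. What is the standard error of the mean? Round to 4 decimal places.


SE = sigma / sqrt(n)
sqrt(249) ≈ 15.779734
SE = 12.35 / 15.779734 ≈ 0.782649

0.7826


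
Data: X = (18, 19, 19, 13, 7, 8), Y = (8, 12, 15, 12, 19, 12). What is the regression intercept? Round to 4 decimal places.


a = ybar - b*xbar, where b = sum((xi-xbar)(yi-ybar)) / sum((xi-xbar)^2)
n = 6, xbar = 84/6 = 14, ybar = 78/6 = 13
Sxy = sum((xi-xbar)(yi-ybar)) = -50
Sxx = sum((xi-xbar)^2) = 152
b = Sxy / Sxx = -25/76 ≈ -0.328947
a = 13 - (-0.328947) * 14 = 669/38 ≈ 17.605263

17.6053


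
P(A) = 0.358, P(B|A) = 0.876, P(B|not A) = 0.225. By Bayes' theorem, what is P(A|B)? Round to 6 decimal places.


P(A|B) = P(B|A)*P(A) / P(B), P(B) = P(B|A)*P(A) + P(B|not A)*P(not A)
P(B|A)*P(A) = 0.876 * 0.358 = 0.313608
P(B|not A)*P(not A) = 0.225 * 0.642 = 0.14445
P(B) = 0.313608 + 0.14445 = 0.458058
P(A|B) = 0.313608 / 0.458058 ≈ 0.68464692

0.684647


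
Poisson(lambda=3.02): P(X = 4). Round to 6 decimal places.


P = e^(-lam) * lam^k / k!
e^(-3.02) ≈ 0.04880122
lam^k = 3.02^4 ≈ 83.181696
k! = 4! = 24
P = 0.04880122 * 83.181696 / 24 ≈ 0.169140

0.169140


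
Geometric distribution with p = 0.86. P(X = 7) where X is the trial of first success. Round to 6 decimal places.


P = (1-p)^(k-1) * p
(1-p)^(k-1) = 0.14^6 = 0.000007529536
P = 0.000007529536 * 0.86 ≈ 0.000006475401

0.000006


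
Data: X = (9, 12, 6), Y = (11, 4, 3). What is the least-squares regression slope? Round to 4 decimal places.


b = sum((xi-xbar)(yi-ybar)) / sum((xi-xbar)^2)
n = 3, xbar = 27/3 = 9, ybar = 18/3 = 6
Sxy = sum((xi-xbar)(yi-ybar)) = 3
Sxx = sum((xi-xbar)^2) = 18
b = Sxy / Sxx = 1/6 ≈ 0.166667

0.1667


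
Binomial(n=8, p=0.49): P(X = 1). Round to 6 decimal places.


P = C(n,k) * p^k * (1-p)^(n-k)
C(8,1) = 8
p^k = 0.49^1 = 0.49
(1-p)^(n-k) = 0.51^7 ≈ 0.008974107
P = 8 * 0.49 * 0.008974107 ≈ 0.035178

0.035178


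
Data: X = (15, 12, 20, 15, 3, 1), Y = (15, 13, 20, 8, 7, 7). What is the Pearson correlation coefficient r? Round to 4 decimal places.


r = sum((xi-xbar)(yi-ybar)) / sqrt(sum((xi-xbar)^2) * sum((yi-ybar)^2))
n = 6, xbar = 66/6 = 11, ybar = 70/6 = 35/3 ≈ 11.666667
Sxy = sum((xi-xbar)(yi-ybar)) = 159
Sxx = sum((xi-xbar)^2) = 278
Syy = sum((yi-ybar)^2) = 418/3 ≈ 139.333333
sqrt(Sxx*Syy) ≈ 196.811246
r = Sxy / sqrt(Sxx*Syy) = 159 / 196.811246 ≈ 0.807881

0.8079


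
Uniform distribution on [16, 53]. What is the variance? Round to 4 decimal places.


Var = (b-a)^2 / 12
(b-a)^2 = (53 - 16)^2 = 1369
Var = 1369/12 ≈ 114.083333

114.0833


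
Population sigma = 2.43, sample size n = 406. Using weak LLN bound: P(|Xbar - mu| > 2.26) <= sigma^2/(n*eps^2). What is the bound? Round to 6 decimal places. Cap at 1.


bound = min(1, sigma^2/(n*eps^2))
sigma^2 = 2.43^2 = 5.9049
n*eps^2 = 406 * 2.26^2 = 406 * 5.1076 = 2073.6856
sigma^2/(n*eps^2) = 5.9049 / 2073.6856 ≈ 0.00284754

0.002848


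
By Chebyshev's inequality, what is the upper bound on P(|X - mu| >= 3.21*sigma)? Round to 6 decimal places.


P <= 1/k^2
k^2 = 3.21^2 = 10.3041
1/k^2 = 1 / 10.3041 ≈ 0.09704875

0.097049


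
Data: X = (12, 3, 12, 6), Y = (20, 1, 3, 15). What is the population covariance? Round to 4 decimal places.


Cov = (1/n)*sum((xi-xbar)(yi-ybar))
n = 4, xbar = 33/4 = 8.25, ybar = 39/4 = 9.75
sum((xi-xbar)(yi-ybar)) = 47.25
Cov = 47.25 / 4 = 11.8125

11.8125


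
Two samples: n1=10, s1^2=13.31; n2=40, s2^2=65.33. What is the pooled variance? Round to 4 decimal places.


sp^2 = ((n1-1)*s1^2 + (n2-1)*s2^2)/(n1+n2-2)
(n1-1)*s1^2 = 9 * 13.31 = 119.79
(n2-1)*s2^2 = 39 * 65.33 = 2547.87
numerator = 119.79 + 2547.87 = 2667.66
n1+n2-2 = 48
sp^2 = 2667.66 / 48 = 55.57625

55.5763


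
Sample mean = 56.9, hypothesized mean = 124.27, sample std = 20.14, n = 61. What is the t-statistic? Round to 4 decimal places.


t = (xbar - mu0) / (s/sqrt(n))
xbar - mu0 = 56.9 - 124.27 = -67.37
sqrt(61) ≈ 7.81024968
s/sqrt(n) = 20.14 / 7.81024968 ≈ 2.57866276
t = -67.37 / 2.57866276 ≈ -26.125944

-26.1259


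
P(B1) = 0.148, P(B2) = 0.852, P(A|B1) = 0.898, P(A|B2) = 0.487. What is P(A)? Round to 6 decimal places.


P(A) = P(A|B1)*P(B1) + P(A|B2)*P(B2)
P(A|B1)*P(B1) = 0.898 * 0.148 = 0.132904
P(A|B2)*P(B2) = 0.487 * 0.852 = 0.414924
P(A) = 0.132904 + 0.414924 = 0.547828

0.547828


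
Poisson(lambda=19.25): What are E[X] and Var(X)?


E[X] = Var(X) = lambda = 19.25

19.25, 19.25


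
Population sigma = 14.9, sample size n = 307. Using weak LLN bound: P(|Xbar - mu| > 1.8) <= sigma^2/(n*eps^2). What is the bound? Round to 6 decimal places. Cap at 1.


bound = min(1, sigma^2/(n*eps^2))
sigma^2 = 14.9^2 = 222.01
n*eps^2 = 307 * 1.8^2 = 307 * 3.24 = 994.68
sigma^2/(n*eps^2) = 222.01 / 994.68 ≈ 0.22319741

0.223197


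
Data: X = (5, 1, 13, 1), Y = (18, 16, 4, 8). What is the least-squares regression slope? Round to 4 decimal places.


b = sum((xi-xbar)(yi-ybar)) / sum((xi-xbar)^2)
n = 4, xbar = 20/4 = 5, ybar = 46/4 = 11.5
Sxy = sum((xi-xbar)(yi-ybar)) = -64
Sxx = sum((xi-xbar)^2) = 96
b = Sxy / Sxx = -2/3 ≈ -0.666667

-0.6667


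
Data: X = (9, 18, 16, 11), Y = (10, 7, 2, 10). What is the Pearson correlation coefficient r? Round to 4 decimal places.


r = sum((xi-xbar)(yi-ybar)) / sqrt(sum((xi-xbar)^2) * sum((yi-ybar)^2))
n = 4, xbar = 54/4 = 13.5, ybar = 29/4 = 7.25
Sxy = sum((xi-xbar)(yi-ybar)) = -33.5
Sxx = sum((xi-xbar)^2) = 53
Syy = sum((yi-ybar)^2) = 42.75
sqrt(Sxx*Syy) ≈ 47.599895
r = Sxy / sqrt(Sxx*Syy) = -33.5 / 47.599895 ≈ -0.703783

-0.7038


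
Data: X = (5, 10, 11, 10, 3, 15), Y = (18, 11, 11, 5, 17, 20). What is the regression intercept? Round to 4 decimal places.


a = ybar - b*xbar, where b = sum((xi-xbar)(yi-ybar)) / sum((xi-xbar)^2)
n = 6, xbar = 54/6 = 9, ybar = 82/6 = 41/3 ≈ 13.666667
Sxy = sum((xi-xbar)(yi-ybar)) = -16
Sxx = sum((xi-xbar)^2) = 94
b = Sxy / Sxx = -8/47 ≈ -0.170213
a = 13.666667 - (-0.170213) * 9 = 2143/141 ≈ 15.198582

15.1986


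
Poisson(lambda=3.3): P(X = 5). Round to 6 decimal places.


P = e^(-lam) * lam^k / k!
e^(-3.3) ≈ 0.03688317
lam^k = 3.3^5 = 391.35393
k! = 5! = 120
P = 0.03688317 * 391.35393 / 120 ≈ 0.120286

0.120286


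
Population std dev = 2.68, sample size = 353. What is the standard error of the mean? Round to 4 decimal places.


SE = sigma / sqrt(n)
sqrt(353) ≈ 18.788294
SE = 2.68 / 18.788294 ≈ 0.142642

0.1426


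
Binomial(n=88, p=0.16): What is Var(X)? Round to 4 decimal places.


Var = n*p*(1-p) = 88 * 0.16 * 0.84 = 11.8272

11.8272


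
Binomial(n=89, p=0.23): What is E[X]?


E[X] = n*p = 89 * 0.23 = 20.47

20.47


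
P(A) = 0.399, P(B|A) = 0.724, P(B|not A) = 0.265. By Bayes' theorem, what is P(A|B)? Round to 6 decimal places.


P(A|B) = P(B|A)*P(A) / P(B), P(B) = P(B|A)*P(A) + P(B|not A)*P(not A)
P(B|A)*P(A) = 0.724 * 0.399 = 0.288876
P(B|not A)*P(not A) = 0.265 * 0.601 = 0.159265
P(B) = 0.288876 + 0.159265 = 0.448141
P(A|B) = 0.288876 / 0.448141 ≈ 0.64460962

0.644610


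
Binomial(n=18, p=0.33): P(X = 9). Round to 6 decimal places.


P = C(n,k) * p^k * (1-p)^(n-k)
C(18,9) = 48620
p^k = 0.33^9 ≈ 0.00004641148
(1-p)^(n-k) = 0.67^9 ≈ 0.02720653
P = 48620 * 0.00004641148 * 0.02720653 ≈ 0.061392

0.061392


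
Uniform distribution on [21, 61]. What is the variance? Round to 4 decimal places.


Var = (b-a)^2 / 12
(b-a)^2 = (61 - 21)^2 = 1600
Var = 1600/12 ≈ 133.333333

133.3333


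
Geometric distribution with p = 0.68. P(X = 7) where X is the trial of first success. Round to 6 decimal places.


P = (1-p)^(k-1) * p
(1-p)^(k-1) = 0.32^6 ≈ 0.001073742
P = 0.001073742 * 0.68 ≈ 0.0007301444

0.000730


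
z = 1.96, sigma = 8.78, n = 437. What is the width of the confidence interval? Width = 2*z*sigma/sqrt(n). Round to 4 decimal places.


width = 2*z*sigma/sqrt(n)
2*z*sigma = 2 * 1.96 * 8.78 = 34.4176
sqrt(437) ≈ 20.904545
width = 34.4176 / 20.904545 ≈ 1.646417

1.6464


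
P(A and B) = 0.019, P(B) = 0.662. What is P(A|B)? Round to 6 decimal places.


P(A|B) = P(A and B) / P(B) = 0.019 / 0.662 = 19/662 ≈ 0.02870091

0.028701


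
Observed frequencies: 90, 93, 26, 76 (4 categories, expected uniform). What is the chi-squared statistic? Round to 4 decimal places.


chi2 = sum((O-E)^2/E), E = total/4
total = 285, E = 285/4 = 71.25
(90 - 71.25)^2 / 71.25 = 351.5625 / 71.25 = 375/76 ≈ 4.934211
(93 - 71.25)^2 / 71.25 = 473.0625 / 71.25 = 2523/380 ≈ 6.639474
(26 - 71.25)^2 / 71.25 = 2047.5625 / 71.25 = 32761/1140 ≈ 28.737719
(76 - 71.25)^2 / 71.25 = 22.5625 / 71.25 = 19/60 ≈ 0.316667
chi2 = 11579/285 ≈ 40.628070

40.6281


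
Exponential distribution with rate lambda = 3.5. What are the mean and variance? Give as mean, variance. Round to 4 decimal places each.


mean = 1/lam, var = 1/lam^2
mean = 1 / 3.5 = 2/7 ≈ 0.285714
lam^2 = 3.5^2 = 12.25
var = 1 / 12.25 = 4/49 ≈ 0.081633

0.2857, 0.0816


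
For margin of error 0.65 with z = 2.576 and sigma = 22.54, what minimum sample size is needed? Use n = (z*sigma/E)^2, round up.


z*sigma/E = 2.576 * 22.54 / 0.65 = 725788/8125 ≈ 89.327754
(z*sigma/E)^2 ≈ 7979.447607
round up: n = 7980

7980


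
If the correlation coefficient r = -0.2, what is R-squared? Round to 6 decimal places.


R^2 = r^2 = (-0.2)^2 = 0.04

0.040000


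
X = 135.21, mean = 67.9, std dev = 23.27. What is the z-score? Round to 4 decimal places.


z = (X - mu) / sigma
X - mu = 135.21 - 67.9 = 67.31
z = 67.31 / 23.27 = 6731/2327 ≈ 2.892566

2.8926


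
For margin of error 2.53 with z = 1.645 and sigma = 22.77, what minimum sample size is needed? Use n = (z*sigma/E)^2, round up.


z*sigma/E = 1.645 * 22.77 / 2.53 = 14.805
(z*sigma/E)^2 = 219.188025
round up: n = 220

220


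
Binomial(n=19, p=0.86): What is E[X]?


E[X] = n*p = 19 * 0.86 = 16.34

16.34


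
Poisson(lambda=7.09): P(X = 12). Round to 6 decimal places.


P = e^(-lam) * lam^k / k!
e^(-7.09) ≈ 0.0008333974
lam^k = 7.09^12 ≈ 16134474396.061162
k! = 12! = 479001600
P = 0.0008333974 * 16134474396.061162 / 479001600 ≈ 0.028072

0.028072


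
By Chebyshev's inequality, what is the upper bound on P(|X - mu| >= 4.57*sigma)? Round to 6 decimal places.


P <= 1/k^2
k^2 = 4.57^2 = 20.8849
1/k^2 = 1 / 20.8849 ≈ 0.04788148

0.047881


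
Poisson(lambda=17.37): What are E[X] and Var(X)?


E[X] = Var(X) = lambda = 17.37

17.37, 17.37


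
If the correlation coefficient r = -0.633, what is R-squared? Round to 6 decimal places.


R^2 = r^2 = (-0.633)^2 = 0.400689

0.400689


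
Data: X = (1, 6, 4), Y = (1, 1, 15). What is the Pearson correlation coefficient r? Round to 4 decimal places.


r = sum((xi-xbar)(yi-ybar)) / sqrt(sum((xi-xbar)^2) * sum((yi-ybar)^2))
n = 3, xbar = 11/3 ≈ 3.666667, ybar = 17/3 ≈ 5.666667
Sxy = sum((xi-xbar)(yi-ybar)) = 14/3 ≈ 4.666667
Sxx = sum((xi-xbar)^2) = 38/3 ≈ 12.666667
Syy = sum((yi-ybar)^2) = 392/3 ≈ 130.666667
sqrt(Sxx*Syy) ≈ 40.683057
r = Sxy / sqrt(Sxx*Syy) = 4.666667 / 40.683057 ≈ 0.114708

0.1147


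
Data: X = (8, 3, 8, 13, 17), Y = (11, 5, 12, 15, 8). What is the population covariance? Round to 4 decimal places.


Cov = (1/n)*sum((xi-xbar)(yi-ybar))
n = 5, xbar = 49/5 = 9.8, ybar = 51/5 = 10.2
sum((xi-xbar)(yi-ybar)) = 30.2
Cov = 30.2 / 5 = 6.04

6.0400


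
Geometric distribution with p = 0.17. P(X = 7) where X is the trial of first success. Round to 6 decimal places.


P = (1-p)^(k-1) * p
(1-p)^(k-1) = 0.83^6 ≈ 0.3269404
P = 0.3269404 * 0.17 ≈ 0.05557986

0.055580


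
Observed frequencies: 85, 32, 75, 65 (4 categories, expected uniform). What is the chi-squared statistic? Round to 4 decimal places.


chi2 = sum((O-E)^2/E), E = total/4
total = 257, E = 257/4 = 64.25
(85 - 64.25)^2 / 64.25 = 430.5625 / 64.25 = 6889/1028 ≈ 6.701362
(32 - 64.25)^2 / 64.25 = 1040.0625 / 64.25 = 16641/1028 ≈ 16.187743
(75 - 64.25)^2 / 64.25 = 115.5625 / 64.25 = 1849/1028 ≈ 1.798638
(65 - 64.25)^2 / 64.25 = 0.5625 / 64.25 = 9/1028 ≈ 0.008755
chi2 = 6347/257 ≈ 24.696498

24.6965


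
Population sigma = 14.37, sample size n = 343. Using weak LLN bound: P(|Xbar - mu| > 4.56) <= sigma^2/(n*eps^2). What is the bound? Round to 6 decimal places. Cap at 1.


bound = min(1, sigma^2/(n*eps^2))
sigma^2 = 14.37^2 = 206.4969
n*eps^2 = 343 * 4.56^2 = 343 * 20.7936 = 7132.2048
sigma^2/(n*eps^2) = 206.4969 / 7132.2048 ≈ 0.02895274

0.028953


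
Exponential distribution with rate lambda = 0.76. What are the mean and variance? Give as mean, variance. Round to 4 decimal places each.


mean = 1/lam, var = 1/lam^2
mean = 1 / 0.76 = 25/19 ≈ 1.315789
lam^2 = 0.76^2 = 0.5776
var = 1 / 0.5776 = 625/361 ≈ 1.731302

1.3158, 1.7313


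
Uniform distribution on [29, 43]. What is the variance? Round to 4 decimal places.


Var = (b-a)^2 / 12
(b-a)^2 = (43 - 29)^2 = 196
Var = 196/12 ≈ 16.333333

16.3333


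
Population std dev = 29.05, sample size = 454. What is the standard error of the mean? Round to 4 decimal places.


SE = sigma / sqrt(n)
sqrt(454) ≈ 21.307276
SE = 29.05 / 21.307276 ≈ 1.363384

1.3634


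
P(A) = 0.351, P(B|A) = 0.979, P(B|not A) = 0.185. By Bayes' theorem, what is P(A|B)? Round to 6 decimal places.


P(A|B) = P(B|A)*P(A) / P(B), P(B) = P(B|A)*P(A) + P(B|not A)*P(not A)
P(B|A)*P(A) = 0.979 * 0.351 = 0.343629
P(B|not A)*P(not A) = 0.185 * 0.649 = 0.120065
P(B) = 0.343629 + 0.120065 = 0.463694
P(A|B) = 0.343629 / 0.463694 ≈ 0.74106846

0.741068


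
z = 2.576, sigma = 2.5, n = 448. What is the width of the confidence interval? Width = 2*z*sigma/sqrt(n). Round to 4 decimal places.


width = 2*z*sigma/sqrt(n)
2*z*sigma = 2 * 2.576 * 2.5 = 12.88
sqrt(448) ≈ 21.166010
width = 12.88 / 21.166010 ≈ 0.608523

0.6085


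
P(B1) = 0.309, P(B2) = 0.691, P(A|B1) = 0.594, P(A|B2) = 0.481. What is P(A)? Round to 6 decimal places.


P(A) = P(A|B1)*P(B1) + P(A|B2)*P(B2)
P(A|B1)*P(B1) = 0.594 * 0.309 = 0.183546
P(A|B2)*P(B2) = 0.481 * 0.691 = 0.332371
P(A) = 0.183546 + 0.332371 = 0.515917

0.515917


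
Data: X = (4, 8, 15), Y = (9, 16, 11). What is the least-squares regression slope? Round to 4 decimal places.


b = sum((xi-xbar)(yi-ybar)) / sum((xi-xbar)^2)
n = 3, xbar = 27/3 = 9, ybar = 36/3 = 12
Sxy = sum((xi-xbar)(yi-ybar)) = 5
Sxx = sum((xi-xbar)^2) = 62
b = Sxy / Sxx = 5/62 ≈ 0.080645

0.0806


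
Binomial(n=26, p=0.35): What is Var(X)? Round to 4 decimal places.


Var = n*p*(1-p) = 26 * 0.35 * 0.65 = 5.915

5.9150


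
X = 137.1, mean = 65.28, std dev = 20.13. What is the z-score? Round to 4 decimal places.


z = (X - mu) / sigma
X - mu = 137.1 - 65.28 = 71.82
z = 71.82 / 20.13 = 2394/671 ≈ 3.567809

3.5678


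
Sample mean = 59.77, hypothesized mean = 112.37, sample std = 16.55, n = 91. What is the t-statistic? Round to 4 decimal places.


t = (xbar - mu0) / (s/sqrt(n))
xbar - mu0 = 59.77 - 112.37 = -52.6
sqrt(91) ≈ 9.53939201
s/sqrt(n) = 16.55 / 9.53939201 ≈ 1.73491140
t = -52.6 / 1.73491140 ≈ -30.318551

-30.3186


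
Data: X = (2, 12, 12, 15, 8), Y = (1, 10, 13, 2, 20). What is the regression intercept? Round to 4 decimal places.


a = ybar - b*xbar, where b = sum((xi-xbar)(yi-ybar)) / sum((xi-xbar)^2)
n = 5, xbar = 49/5 = 9.8, ybar = 46/5 = 9.2
Sxy = sum((xi-xbar)(yi-ybar)) = 17.2
Sxx = sum((xi-xbar)^2) = 100.8
b = Sxy / Sxx = 43/252 ≈ 0.170635
a = 9.2 - 0.170635 * 9.8 = 271/36 ≈ 7.527778

7.5278


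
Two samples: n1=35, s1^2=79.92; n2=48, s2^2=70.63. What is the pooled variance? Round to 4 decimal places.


sp^2 = ((n1-1)*s1^2 + (n2-1)*s2^2)/(n1+n2-2)
(n1-1)*s1^2 = 34 * 79.92 = 2717.28
(n2-1)*s2^2 = 47 * 70.63 = 3319.61
numerator = 2717.28 + 3319.61 = 6036.89
n1+n2-2 = 81
sp^2 = 6036.89 / 81 = 603689/8100 ≈ 74.529506

74.5295


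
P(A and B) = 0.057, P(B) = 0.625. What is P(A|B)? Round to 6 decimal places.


P(A|B) = P(A and B) / P(B) = 0.057 / 0.625 = 0.0912

0.091200


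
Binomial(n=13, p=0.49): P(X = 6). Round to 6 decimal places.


P = C(n,k) * p^k * (1-p)^(n-k)
C(13,6) = 1716
p^k = 0.49^6 ≈ 0.01384129
(1-p)^(n-k) = 0.51^7 ≈ 0.008974107
P = 1716 * 0.01384129 * 0.008974107 ≈ 0.213150

0.213150


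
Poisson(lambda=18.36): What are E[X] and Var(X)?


E[X] = Var(X) = lambda = 18.36

18.36, 18.36


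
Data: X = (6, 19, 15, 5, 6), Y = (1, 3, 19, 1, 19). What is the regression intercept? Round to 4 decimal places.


a = ybar - b*xbar, where b = sum((xi-xbar)(yi-ybar)) / sum((xi-xbar)^2)
n = 5, xbar = 51/5 = 10.2, ybar = 43/5 = 8.6
Sxy = sum((xi-xbar)(yi-ybar)) = 28.4
Sxx = sum((xi-xbar)^2) = 162.8
b = Sxy / Sxx = 71/407 ≈ 0.174447
a = 8.6 - 0.174447 * 10.2 = 2776/407 ≈ 6.820639

6.8206


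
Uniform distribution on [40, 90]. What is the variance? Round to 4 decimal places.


Var = (b-a)^2 / 12
(b-a)^2 = (90 - 40)^2 = 2500
Var = 2500/12 ≈ 208.333333

208.3333


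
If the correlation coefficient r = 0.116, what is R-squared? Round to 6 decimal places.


R^2 = r^2 = (0.116)^2 = 0.013456

0.013456


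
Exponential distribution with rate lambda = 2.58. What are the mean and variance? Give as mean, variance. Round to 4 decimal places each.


mean = 1/lam, var = 1/lam^2
mean = 1 / 2.58 = 50/129 ≈ 0.387597
lam^2 = 2.58^2 = 6.6564
var = 1 / 6.6564 ≈ 0.150231

0.3876, 0.1502


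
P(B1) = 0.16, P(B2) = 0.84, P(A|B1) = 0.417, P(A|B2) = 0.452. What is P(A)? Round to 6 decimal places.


P(A) = P(A|B1)*P(B1) + P(A|B2)*P(B2)
P(A|B1)*P(B1) = 0.417 * 0.16 = 0.06672
P(A|B2)*P(B2) = 0.452 * 0.84 = 0.37968
P(A) = 0.06672 + 0.37968 = 0.4464

0.446400


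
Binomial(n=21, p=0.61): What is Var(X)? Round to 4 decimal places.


Var = n*p*(1-p) = 21 * 0.61 * 0.39 = 4.9959

4.9959


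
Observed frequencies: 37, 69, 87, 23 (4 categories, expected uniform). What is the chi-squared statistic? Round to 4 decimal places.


chi2 = sum((O-E)^2/E), E = total/4
total = 216, E = 216/4 = 54
(37 - 54)^2 / 54 = 289 / 54 = 289/54 ≈ 5.351852
(69 - 54)^2 / 54 = 225 / 54 = 25/6 ≈ 4.166667
(87 - 54)^2 / 54 = 1089 / 54 = 121/6 ≈ 20.166667
(23 - 54)^2 / 54 = 961 / 54 = 961/54 ≈ 17.796296
chi2 = 1282/27 ≈ 47.481481

47.4815


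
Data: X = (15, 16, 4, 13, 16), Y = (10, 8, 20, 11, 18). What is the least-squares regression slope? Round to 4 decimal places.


b = sum((xi-xbar)(yi-ybar)) / sum((xi-xbar)^2)
n = 5, xbar = 64/5 = 12.8, ybar = 67/5 = 13.4
Sxy = sum((xi-xbar)(yi-ybar)) = -68.6
Sxx = sum((xi-xbar)^2) = 102.8
b = Sxy / Sxx = -343/514 ≈ -0.667315

-0.6673


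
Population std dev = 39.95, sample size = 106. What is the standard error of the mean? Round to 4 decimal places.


SE = sigma / sqrt(n)
sqrt(106) ≈ 10.295630
SE = 39.95 / 10.295630 ≈ 3.880287

3.8803


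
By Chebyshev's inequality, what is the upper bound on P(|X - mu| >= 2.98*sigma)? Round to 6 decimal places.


P <= 1/k^2
k^2 = 2.98^2 = 8.8804
1/k^2 = 1 / 8.8804 ≈ 0.11260754

0.112608


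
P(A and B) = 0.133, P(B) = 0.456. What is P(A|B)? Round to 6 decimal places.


P(A|B) = P(A and B) / P(B) = 0.133 / 0.456 = 7/24 ≈ 0.29166667

0.291667


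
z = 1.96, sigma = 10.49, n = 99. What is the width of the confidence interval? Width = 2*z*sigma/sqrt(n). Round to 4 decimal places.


width = 2*z*sigma/sqrt(n)
2*z*sigma = 2 * 1.96 * 10.49 = 41.1208
sqrt(99) ≈ 9.949874
width = 41.1208 / 9.949874 ≈ 4.132796

4.1328


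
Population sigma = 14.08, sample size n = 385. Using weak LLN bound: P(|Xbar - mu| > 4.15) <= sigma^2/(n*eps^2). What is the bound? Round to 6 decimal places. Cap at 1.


bound = min(1, sigma^2/(n*eps^2))
sigma^2 = 14.08^2 = 198.2464
n*eps^2 = 385 * 4.15^2 = 385 * 17.2225 = 6630.6625
sigma^2/(n*eps^2) = 198.2464 / 6630.6625 ≈ 0.02989843

0.029898


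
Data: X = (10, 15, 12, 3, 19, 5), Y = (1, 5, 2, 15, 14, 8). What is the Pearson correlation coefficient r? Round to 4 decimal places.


r = sum((xi-xbar)(yi-ybar)) / sqrt(sum((xi-xbar)^2) * sum((yi-ybar)^2))
n = 6, xbar = 64/6 = 32/3 ≈ 10.666667, ybar = 45/6 = 7.5
Sxy = sum((xi-xbar)(yi-ybar)) = -20
Sxx = sum((xi-xbar)^2) = 544/3 ≈ 181.333333
Syy = sum((yi-ybar)^2) = 177.5
sqrt(Sxx*Syy) ≈ 179.406429
r = Sxy / sqrt(Sxx*Syy) = -20 / 179.406429 ≈ -0.111479

-0.1115


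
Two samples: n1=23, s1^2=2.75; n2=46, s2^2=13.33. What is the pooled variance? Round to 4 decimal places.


sp^2 = ((n1-1)*s1^2 + (n2-1)*s2^2)/(n1+n2-2)
(n1-1)*s1^2 = 22 * 2.75 = 60.5
(n2-1)*s2^2 = 45 * 13.33 = 599.85
numerator = 60.5 + 599.85 = 660.35
n1+n2-2 = 67
sp^2 = 660.35 / 67 = 13207/1340 ≈ 9.855970

9.8560


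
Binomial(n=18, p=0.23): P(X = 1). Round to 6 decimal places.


P = C(n,k) * p^k * (1-p)^(n-k)
C(18,1) = 18
p^k = 0.23^1 = 0.23
(1-p)^(n-k) = 0.77^17 ≈ 0.01175824
P = 18 * 0.23 * 0.01175824 ≈ 0.048679

0.048679
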